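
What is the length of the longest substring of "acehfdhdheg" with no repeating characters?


Input: "acehfdhdheg"
Sliding window (track last position of each char):
  Position 0 ('a'): window [0,0] length 1 -- new best
  Position 1 ('c'): window [0,1] length 2 -- new best
  Position 2 ('e'): window [0,2] length 3 -- new best
  Position 3 ('h'): window [0,3] length 4 -- new best
  Position 4 ('f'): window [0,4] length 5 -- new best
  Position 5 ('d'): window [0,5] length 6 -- new best
  Position 6 ('h'): repeat (last at 3), move window start to 4
  Position 6 ('h'): window [4,6] length 3
  Position 7 ('d'): repeat (last at 5), move window start to 6
  Position 7 ('d'): window [6,7] length 2
  Position 8 ('h'): repeat (last at 6), move window start to 7
  Position 8 ('h'): window [7,8] length 2
  Position 9 ('e'): window [7,9] length 3
  Position 10 ('g'): window [7,10] length 4
Longest substring with no repeats: "acehfd" with length 6

6


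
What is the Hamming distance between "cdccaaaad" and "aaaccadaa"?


Comparing "cdccaaaad" and "aaaccadaa" position by position:
  Position 0: 'c' vs 'a' => differ
  Position 1: 'd' vs 'a' => differ
  Position 2: 'c' vs 'a' => differ
  Position 3: 'c' vs 'c' => same
  Position 4: 'a' vs 'c' => differ
  Position 5: 'a' vs 'a' => same
  Position 6: 'a' vs 'd' => differ
  Position 7: 'a' vs 'a' => same
  Position 8: 'd' vs 'a' => differ
Total differences (Hamming distance): 6

6


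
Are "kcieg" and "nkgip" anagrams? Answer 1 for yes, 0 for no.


Strings: "kcieg", "nkgip"
Sorted first:  cegik
Sorted second: giknp
Differ at position 0: 'c' vs 'g' => not anagrams

0


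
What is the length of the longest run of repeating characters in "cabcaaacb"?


Input: "cabcaaacb"
Scanning for longest run:
  Position 1 ('a'): new char, reset run to 1
  Position 2 ('b'): new char, reset run to 1
  Position 3 ('c'): new char, reset run to 1
  Position 4 ('a'): new char, reset run to 1
  Position 5 ('a'): continues run of 'a', length=2
  Position 6 ('a'): continues run of 'a', length=3
  Position 7 ('c'): new char, reset run to 1
  Position 8 ('b'): new char, reset run to 1
Longest run: 'a' with length 3

3


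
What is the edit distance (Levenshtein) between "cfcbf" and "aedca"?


Computing edit distance: "cfcbf" -> "aedca"
DP table:
           a    e    d    c    a
      0    1    2    3    4    5
  c   1    1    2    3    3    4
  f   2    2    2    3    4    4
  c   3    3    3    3    3    4
  b   4    4    4    4    4    4
  f   5    5    5    5    5    5
Edit distance = dp[5][5] = 5

5


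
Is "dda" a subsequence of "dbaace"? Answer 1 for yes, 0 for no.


Check if "dda" is a subsequence of "dbaace"
Greedy scan:
  Position 0 ('d'): matches sub[0] = 'd'
  Position 1 ('b'): no match needed
  Position 2 ('a'): no match needed
  Position 3 ('a'): no match needed
  Position 4 ('c'): no match needed
  Position 5 ('e'): no match needed
Only matched 1/3 characters => not a subsequence

0


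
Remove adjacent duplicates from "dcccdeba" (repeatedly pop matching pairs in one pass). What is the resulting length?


Input: dcccdeba
Stack-based adjacent duplicate removal:
  Read 'd': push. Stack: d
  Read 'c': push. Stack: dc
  Read 'c': matches stack top 'c' => pop. Stack: d
  Read 'c': push. Stack: dc
  Read 'd': push. Stack: dcd
  Read 'e': push. Stack: dcde
  Read 'b': push. Stack: dcdeb
  Read 'a': push. Stack: dcdeba
Final stack: "dcdeba" (length 6)

6


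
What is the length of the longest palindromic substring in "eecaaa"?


Input: "eecaaa"
Checking substrings for palindromes:
  [3:6] "aaa" (len 3) => palindrome
  [0:2] "ee" (len 2) => palindrome
  [3:5] "aa" (len 2) => palindrome
  [4:6] "aa" (len 2) => palindrome
Longest palindromic substring: "aaa" with length 3

3


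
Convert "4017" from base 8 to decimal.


Input: "4017" in base 8
Positional expansion:
  Digit '4' (value 4) x 8^3 = 2048
  Digit '0' (value 0) x 8^2 = 0
  Digit '1' (value 1) x 8^1 = 8
  Digit '7' (value 7) x 8^0 = 7
Sum = 2063

2063


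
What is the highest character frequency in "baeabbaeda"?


Input: baeabbaeda
Character counts:
  'a': 4
  'b': 3
  'd': 1
  'e': 2
Maximum frequency: 4

4


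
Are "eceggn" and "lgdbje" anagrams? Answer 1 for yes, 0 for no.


Strings: "eceggn", "lgdbje"
Sorted first:  ceeggn
Sorted second: bdegjl
Differ at position 0: 'c' vs 'b' => not anagrams

0


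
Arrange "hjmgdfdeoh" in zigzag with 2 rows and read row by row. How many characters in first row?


Zigzag "hjmgdfdeoh" into 2 rows:
Placing characters:
  'h' => row 0
  'j' => row 1
  'm' => row 0
  'g' => row 1
  'd' => row 0
  'f' => row 1
  'd' => row 0
  'e' => row 1
  'o' => row 0
  'h' => row 1
Rows:
  Row 0: "hmddo"
  Row 1: "jgfeh"
First row length: 5

5


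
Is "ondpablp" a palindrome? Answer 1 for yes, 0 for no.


Input: ondpablp
Reversed: plbapdno
  Compare pos 0 ('o') with pos 7 ('p'): MISMATCH
  Compare pos 1 ('n') with pos 6 ('l'): MISMATCH
  Compare pos 2 ('d') with pos 5 ('b'): MISMATCH
  Compare pos 3 ('p') with pos 4 ('a'): MISMATCH
Result: not a palindrome

0


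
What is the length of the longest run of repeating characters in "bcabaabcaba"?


Input: "bcabaabcaba"
Scanning for longest run:
  Position 1 ('c'): new char, reset run to 1
  Position 2 ('a'): new char, reset run to 1
  Position 3 ('b'): new char, reset run to 1
  Position 4 ('a'): new char, reset run to 1
  Position 5 ('a'): continues run of 'a', length=2
  Position 6 ('b'): new char, reset run to 1
  Position 7 ('c'): new char, reset run to 1
  Position 8 ('a'): new char, reset run to 1
  Position 9 ('b'): new char, reset run to 1
  Position 10 ('a'): new char, reset run to 1
Longest run: 'a' with length 2

2


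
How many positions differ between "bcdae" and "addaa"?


Comparing "bcdae" and "addaa" position by position:
  Position 0: 'b' vs 'a' => DIFFER
  Position 1: 'c' vs 'd' => DIFFER
  Position 2: 'd' vs 'd' => same
  Position 3: 'a' vs 'a' => same
  Position 4: 'e' vs 'a' => DIFFER
Positions that differ: 3

3


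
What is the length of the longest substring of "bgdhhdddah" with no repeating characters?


Input: "bgdhhdddah"
Sliding window (track last position of each char):
  Position 0 ('b'): window [0,0] length 1 -- new best
  Position 1 ('g'): window [0,1] length 2 -- new best
  Position 2 ('d'): window [0,2] length 3 -- new best
  Position 3 ('h'): window [0,3] length 4 -- new best
  Position 4 ('h'): repeat (last at 3), move window start to 4
  Position 4 ('h'): window [4,4] length 1
  Position 5 ('d'): window [4,5] length 2
  Position 6 ('d'): repeat (last at 5), move window start to 6
  Position 6 ('d'): window [6,6] length 1
  Position 7 ('d'): repeat (last at 6), move window start to 7
  Position 7 ('d'): window [7,7] length 1
  Position 8 ('a'): window [7,8] length 2
  Position 9 ('h'): window [7,9] length 3
Longest substring with no repeats: "bgdh" with length 4

4


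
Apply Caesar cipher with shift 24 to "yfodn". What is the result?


Caesar cipher: shift "yfodn" by 24
  'y' (pos 24) + 24 = pos 22 = 'w'
  'f' (pos 5) + 24 = pos 3 = 'd'
  'o' (pos 14) + 24 = pos 12 = 'm'
  'd' (pos 3) + 24 = pos 1 = 'b'
  'n' (pos 13) + 24 = pos 11 = 'l'
Result: wdmbl

wdmbl


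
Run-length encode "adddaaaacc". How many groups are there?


Input: adddaaaacc
Scanning for consecutive runs:
  Group 1: 'a' x 1 (positions 0-0)
  Group 2: 'd' x 3 (positions 1-3)
  Group 3: 'a' x 4 (positions 4-7)
  Group 4: 'c' x 2 (positions 8-9)
Total groups: 4

4


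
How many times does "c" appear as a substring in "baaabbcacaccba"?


Searching for "c" in "baaabbcacaccba"
Scanning each position:
  Position 0: "b" => no
  Position 1: "a" => no
  Position 2: "a" => no
  Position 3: "a" => no
  Position 4: "b" => no
  Position 5: "b" => no
  Position 6: "c" => MATCH
  Position 7: "a" => no
  Position 8: "c" => MATCH
  Position 9: "a" => no
  Position 10: "c" => MATCH
  Position 11: "c" => MATCH
  Position 12: "b" => no
  Position 13: "a" => no
Total occurrences: 4

4


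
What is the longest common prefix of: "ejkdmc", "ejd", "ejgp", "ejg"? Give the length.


Words: ejkdmc, ejd, ejgp, ejg
  Position 0: all 'e' => match
  Position 1: all 'j' => match
  Position 2: ('k', 'd', 'g', 'g') => mismatch, stop
LCP = "ej" (length 2)

2


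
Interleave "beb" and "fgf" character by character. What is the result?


Interleaving "beb" and "fgf":
  Position 0: 'b' from first, 'f' from second => "bf"
  Position 1: 'e' from first, 'g' from second => "eg"
  Position 2: 'b' from first, 'f' from second => "bf"
Result: bfegbf

bfegbf


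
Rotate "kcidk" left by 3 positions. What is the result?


Input: "kcidk", rotate left by 3
First 3 characters: "kci"
Remaining characters: "dk"
Concatenate remaining + first: "dk" + "kci" = "dkkci"

dkkci


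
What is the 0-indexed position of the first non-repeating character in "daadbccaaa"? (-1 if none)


Input: daadbccaaa
Character frequencies:
  'a': 5
  'b': 1
  'c': 2
  'd': 2
Scanning left to right for freq == 1:
  Position 0 ('d'): freq=2, skip
  Position 1 ('a'): freq=5, skip
  Position 2 ('a'): freq=5, skip
  Position 3 ('d'): freq=2, skip
  Position 4 ('b'): unique! => answer = 4

4


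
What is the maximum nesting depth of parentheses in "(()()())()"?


Input: "(()()())()"
Tracking depth:
  Position 0 '(': depth becomes 1
  Position 1 '(': depth becomes 2
  Position 2 ')': depth becomes 1
  Position 3 '(': depth becomes 2
  Position 4 ')': depth becomes 1
  Position 5 '(': depth becomes 2
  Position 6 ')': depth becomes 1
  Position 7 ')': depth becomes 0
  Position 8 '(': depth becomes 1
  Position 9 ')': depth becomes 0
Maximum depth reached: 2

2


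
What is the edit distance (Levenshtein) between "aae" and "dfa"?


Computing edit distance: "aae" -> "dfa"
DP table:
           d    f    a
      0    1    2    3
  a   1    1    2    2
  a   2    2    2    2
  e   3    3    3    3
Edit distance = dp[3][3] = 3

3


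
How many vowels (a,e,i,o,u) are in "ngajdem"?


Input: ngajdem
Checking each character:
  'n' at position 0: consonant
  'g' at position 1: consonant
  'a' at position 2: vowel (running total: 1)
  'j' at position 3: consonant
  'd' at position 4: consonant
  'e' at position 5: vowel (running total: 2)
  'm' at position 6: consonant
Total vowels: 2

2


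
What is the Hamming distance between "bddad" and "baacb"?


Comparing "bddad" and "baacb" position by position:
  Position 0: 'b' vs 'b' => same
  Position 1: 'd' vs 'a' => differ
  Position 2: 'd' vs 'a' => differ
  Position 3: 'a' vs 'c' => differ
  Position 4: 'd' vs 'b' => differ
Total differences (Hamming distance): 4

4


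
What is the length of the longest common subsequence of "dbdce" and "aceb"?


LCS of "dbdce" and "aceb"
DP table:
           a    c    e    b
      0    0    0    0    0
  d   0    0    0    0    0
  b   0    0    0    0    1
  d   0    0    0    0    1
  c   0    0    1    1    1
  e   0    0    1    2    2
LCS length = dp[5][4] = 2

2


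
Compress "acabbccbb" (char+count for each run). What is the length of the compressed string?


Input: acabbccbb
Runs:
  'a' x 1 => "a1"
  'c' x 1 => "c1"
  'a' x 1 => "a1"
  'b' x 2 => "b2"
  'c' x 2 => "c2"
  'b' x 2 => "b2"
Compressed: "a1c1a1b2c2b2"
Compressed length: 12

12


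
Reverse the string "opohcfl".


Input: opohcfl
Reading characters right to left:
  Position 6: 'l'
  Position 5: 'f'
  Position 4: 'c'
  Position 3: 'h'
  Position 2: 'o'
  Position 1: 'p'
  Position 0: 'o'
Reversed: lfchopo

lfchopo


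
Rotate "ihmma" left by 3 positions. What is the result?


Input: "ihmma", rotate left by 3
First 3 characters: "ihm"
Remaining characters: "ma"
Concatenate remaining + first: "ma" + "ihm" = "maihm"

maihm


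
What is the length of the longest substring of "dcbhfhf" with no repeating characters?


Input: "dcbhfhf"
Sliding window (track last position of each char):
  Position 0 ('d'): window [0,0] length 1 -- new best
  Position 1 ('c'): window [0,1] length 2 -- new best
  Position 2 ('b'): window [0,2] length 3 -- new best
  Position 3 ('h'): window [0,3] length 4 -- new best
  Position 4 ('f'): window [0,4] length 5 -- new best
  Position 5 ('h'): repeat (last at 3), move window start to 4
  Position 5 ('h'): window [4,5] length 2
  Position 6 ('f'): repeat (last at 4), move window start to 5
  Position 6 ('f'): window [5,6] length 2
Longest substring with no repeats: "dcbhf" with length 5

5


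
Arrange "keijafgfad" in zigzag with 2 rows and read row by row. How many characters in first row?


Zigzag "keijafgfad" into 2 rows:
Placing characters:
  'k' => row 0
  'e' => row 1
  'i' => row 0
  'j' => row 1
  'a' => row 0
  'f' => row 1
  'g' => row 0
  'f' => row 1
  'a' => row 0
  'd' => row 1
Rows:
  Row 0: "kiaga"
  Row 1: "ejffd"
First row length: 5

5


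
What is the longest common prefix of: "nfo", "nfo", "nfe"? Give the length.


Words: nfo, nfo, nfe
  Position 0: all 'n' => match
  Position 1: all 'f' => match
  Position 2: ('o', 'o', 'e') => mismatch, stop
LCP = "nf" (length 2)

2


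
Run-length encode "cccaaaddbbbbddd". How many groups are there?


Input: cccaaaddbbbbddd
Scanning for consecutive runs:
  Group 1: 'c' x 3 (positions 0-2)
  Group 2: 'a' x 3 (positions 3-5)
  Group 3: 'd' x 2 (positions 6-7)
  Group 4: 'b' x 4 (positions 8-11)
  Group 5: 'd' x 3 (positions 12-14)
Total groups: 5

5


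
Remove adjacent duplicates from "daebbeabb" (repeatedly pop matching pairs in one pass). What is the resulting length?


Input: daebbeabb
Stack-based adjacent duplicate removal:
  Read 'd': push. Stack: d
  Read 'a': push. Stack: da
  Read 'e': push. Stack: dae
  Read 'b': push. Stack: daeb
  Read 'b': matches stack top 'b' => pop. Stack: dae
  Read 'e': matches stack top 'e' => pop. Stack: da
  Read 'a': matches stack top 'a' => pop. Stack: d
  Read 'b': push. Stack: db
  Read 'b': matches stack top 'b' => pop. Stack: d
Final stack: "d" (length 1)

1


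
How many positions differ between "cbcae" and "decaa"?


Comparing "cbcae" and "decaa" position by position:
  Position 0: 'c' vs 'd' => DIFFER
  Position 1: 'b' vs 'e' => DIFFER
  Position 2: 'c' vs 'c' => same
  Position 3: 'a' vs 'a' => same
  Position 4: 'e' vs 'a' => DIFFER
Positions that differ: 3

3


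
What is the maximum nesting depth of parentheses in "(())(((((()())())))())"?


Input: "(())(((((()())())))())"
Tracking depth:
  Position 0 '(': depth becomes 1
  Position 1 '(': depth becomes 2
  Position 2 ')': depth becomes 1
  Position 3 ')': depth becomes 0
  Position 4 '(': depth becomes 1
  Position 5 '(': depth becomes 2
  Position 6 '(': depth becomes 3
  Position 7 '(': depth becomes 4
  Position 8 '(': depth becomes 5
  Position 9 '(': depth becomes 6
  Position 10 ')': depth becomes 5
  Position 11 '(': depth becomes 6
  Position 12 ')': depth becomes 5
  Position 13 ')': depth becomes 4
  Position 14 '(': depth becomes 5
  Position 15 ')': depth becomes 4
  Position 16 ')': depth becomes 3
  Position 17 ')': depth becomes 2
  Position 18 ')': depth becomes 1
  Position 19 '(': depth becomes 2
  Position 20 ')': depth becomes 1
  Position 21 ')': depth becomes 0
Maximum depth reached: 6

6


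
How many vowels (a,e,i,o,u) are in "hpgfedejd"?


Input: hpgfedejd
Checking each character:
  'h' at position 0: consonant
  'p' at position 1: consonant
  'g' at position 2: consonant
  'f' at position 3: consonant
  'e' at position 4: vowel (running total: 1)
  'd' at position 5: consonant
  'e' at position 6: vowel (running total: 2)
  'j' at position 7: consonant
  'd' at position 8: consonant
Total vowels: 2

2


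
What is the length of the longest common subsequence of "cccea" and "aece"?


LCS of "cccea" and "aece"
DP table:
           a    e    c    e
      0    0    0    0    0
  c   0    0    0    1    1
  c   0    0    0    1    1
  c   0    0    0    1    1
  e   0    0    1    1    2
  a   0    1    1    1    2
LCS length = dp[5][4] = 2

2


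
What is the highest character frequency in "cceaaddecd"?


Input: cceaaddecd
Character counts:
  'a': 2
  'c': 3
  'd': 3
  'e': 2
Maximum frequency: 3

3


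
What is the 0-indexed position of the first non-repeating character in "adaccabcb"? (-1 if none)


Input: adaccabcb
Character frequencies:
  'a': 3
  'b': 2
  'c': 3
  'd': 1
Scanning left to right for freq == 1:
  Position 0 ('a'): freq=3, skip
  Position 1 ('d'): unique! => answer = 1

1


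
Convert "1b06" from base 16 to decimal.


Input: "1b06" in base 16
Positional expansion:
  Digit '1' (value 1) x 16^3 = 4096
  Digit 'b' (value 11) x 16^2 = 2816
  Digit '0' (value 0) x 16^1 = 0
  Digit '6' (value 6) x 16^0 = 6
Sum = 6918

6918


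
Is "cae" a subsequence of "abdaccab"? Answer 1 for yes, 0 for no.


Check if "cae" is a subsequence of "abdaccab"
Greedy scan:
  Position 0 ('a'): no match needed
  Position 1 ('b'): no match needed
  Position 2 ('d'): no match needed
  Position 3 ('a'): no match needed
  Position 4 ('c'): matches sub[0] = 'c'
  Position 5 ('c'): no match needed
  Position 6 ('a'): matches sub[1] = 'a'
  Position 7 ('b'): no match needed
Only matched 2/3 characters => not a subsequence

0


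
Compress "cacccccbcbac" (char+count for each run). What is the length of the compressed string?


Input: cacccccbcbac
Runs:
  'c' x 1 => "c1"
  'a' x 1 => "a1"
  'c' x 5 => "c5"
  'b' x 1 => "b1"
  'c' x 1 => "c1"
  'b' x 1 => "b1"
  'a' x 1 => "a1"
  'c' x 1 => "c1"
Compressed: "c1a1c5b1c1b1a1c1"
Compressed length: 16

16


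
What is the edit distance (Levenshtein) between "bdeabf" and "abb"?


Computing edit distance: "bdeabf" -> "abb"
DP table:
           a    b    b
      0    1    2    3
  b   1    1    1    2
  d   2    2    2    2
  e   3    3    3    3
  a   4    3    4    4
  b   5    4    3    4
  f   6    5    4    4
Edit distance = dp[6][3] = 4

4


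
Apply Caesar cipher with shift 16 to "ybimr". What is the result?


Caesar cipher: shift "ybimr" by 16
  'y' (pos 24) + 16 = pos 14 = 'o'
  'b' (pos 1) + 16 = pos 17 = 'r'
  'i' (pos 8) + 16 = pos 24 = 'y'
  'm' (pos 12) + 16 = pos 2 = 'c'
  'r' (pos 17) + 16 = pos 7 = 'h'
Result: orych

orych


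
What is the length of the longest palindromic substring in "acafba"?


Input: "acafba"
Checking substrings for palindromes:
  [0:3] "aca" (len 3) => palindrome
Longest palindromic substring: "aca" with length 3

3


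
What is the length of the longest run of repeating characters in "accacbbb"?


Input: "accacbbb"
Scanning for longest run:
  Position 1 ('c'): new char, reset run to 1
  Position 2 ('c'): continues run of 'c', length=2
  Position 3 ('a'): new char, reset run to 1
  Position 4 ('c'): new char, reset run to 1
  Position 5 ('b'): new char, reset run to 1
  Position 6 ('b'): continues run of 'b', length=2
  Position 7 ('b'): continues run of 'b', length=3
Longest run: 'b' with length 3

3


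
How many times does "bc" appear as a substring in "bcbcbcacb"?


Searching for "bc" in "bcbcbcacb"
Scanning each position:
  Position 0: "bc" => MATCH
  Position 1: "cb" => no
  Position 2: "bc" => MATCH
  Position 3: "cb" => no
  Position 4: "bc" => MATCH
  Position 5: "ca" => no
  Position 6: "ac" => no
  Position 7: "cb" => no
Total occurrences: 3

3


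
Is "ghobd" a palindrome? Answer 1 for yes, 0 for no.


Input: ghobd
Reversed: dbohg
  Compare pos 0 ('g') with pos 4 ('d'): MISMATCH
  Compare pos 1 ('h') with pos 3 ('b'): MISMATCH
Result: not a palindrome

0


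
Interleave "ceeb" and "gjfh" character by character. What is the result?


Interleaving "ceeb" and "gjfh":
  Position 0: 'c' from first, 'g' from second => "cg"
  Position 1: 'e' from first, 'j' from second => "ej"
  Position 2: 'e' from first, 'f' from second => "ef"
  Position 3: 'b' from first, 'h' from second => "bh"
Result: cgejefbh

cgejefbh


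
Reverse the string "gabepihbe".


Input: gabepihbe
Reading characters right to left:
  Position 8: 'e'
  Position 7: 'b'
  Position 6: 'h'
  Position 5: 'i'
  Position 4: 'p'
  Position 3: 'e'
  Position 2: 'b'
  Position 1: 'a'
  Position 0: 'g'
Reversed: ebhipebag

ebhipebag


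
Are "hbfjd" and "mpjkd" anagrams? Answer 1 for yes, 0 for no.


Strings: "hbfjd", "mpjkd"
Sorted first:  bdfhj
Sorted second: djkmp
Differ at position 0: 'b' vs 'd' => not anagrams

0


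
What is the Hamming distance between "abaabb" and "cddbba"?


Comparing "abaabb" and "cddbba" position by position:
  Position 0: 'a' vs 'c' => differ
  Position 1: 'b' vs 'd' => differ
  Position 2: 'a' vs 'd' => differ
  Position 3: 'a' vs 'b' => differ
  Position 4: 'b' vs 'b' => same
  Position 5: 'b' vs 'a' => differ
Total differences (Hamming distance): 5

5


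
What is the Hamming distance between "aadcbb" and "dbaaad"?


Comparing "aadcbb" and "dbaaad" position by position:
  Position 0: 'a' vs 'd' => differ
  Position 1: 'a' vs 'b' => differ
  Position 2: 'd' vs 'a' => differ
  Position 3: 'c' vs 'a' => differ
  Position 4: 'b' vs 'a' => differ
  Position 5: 'b' vs 'd' => differ
Total differences (Hamming distance): 6

6


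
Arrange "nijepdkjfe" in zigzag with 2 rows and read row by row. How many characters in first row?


Zigzag "nijepdkjfe" into 2 rows:
Placing characters:
  'n' => row 0
  'i' => row 1
  'j' => row 0
  'e' => row 1
  'p' => row 0
  'd' => row 1
  'k' => row 0
  'j' => row 1
  'f' => row 0
  'e' => row 1
Rows:
  Row 0: "njpkf"
  Row 1: "iedje"
First row length: 5

5


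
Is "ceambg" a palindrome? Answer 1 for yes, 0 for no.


Input: ceambg
Reversed: gbmaec
  Compare pos 0 ('c') with pos 5 ('g'): MISMATCH
  Compare pos 1 ('e') with pos 4 ('b'): MISMATCH
  Compare pos 2 ('a') with pos 3 ('m'): MISMATCH
Result: not a palindrome

0


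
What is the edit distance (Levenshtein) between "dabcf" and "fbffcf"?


Computing edit distance: "dabcf" -> "fbffcf"
DP table:
           f    b    f    f    c    f
      0    1    2    3    4    5    6
  d   1    1    2    3    4    5    6
  a   2    2    2    3    4    5    6
  b   3    3    2    3    4    5    6
  c   4    4    3    3    4    4    5
  f   5    4    4    3    3    4    4
Edit distance = dp[5][6] = 4

4


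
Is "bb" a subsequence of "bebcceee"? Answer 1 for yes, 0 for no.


Check if "bb" is a subsequence of "bebcceee"
Greedy scan:
  Position 0 ('b'): matches sub[0] = 'b'
  Position 1 ('e'): no match needed
  Position 2 ('b'): matches sub[1] = 'b'
  Position 3 ('c'): no match needed
  Position 4 ('c'): no match needed
  Position 5 ('e'): no match needed
  Position 6 ('e'): no match needed
  Position 7 ('e'): no match needed
All 2 characters matched => is a subsequence

1


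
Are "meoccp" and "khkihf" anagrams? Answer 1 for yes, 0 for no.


Strings: "meoccp", "khkihf"
Sorted first:  ccemop
Sorted second: fhhikk
Differ at position 0: 'c' vs 'f' => not anagrams

0


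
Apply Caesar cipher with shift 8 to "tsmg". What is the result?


Caesar cipher: shift "tsmg" by 8
  't' (pos 19) + 8 = pos 1 = 'b'
  's' (pos 18) + 8 = pos 0 = 'a'
  'm' (pos 12) + 8 = pos 20 = 'u'
  'g' (pos 6) + 8 = pos 14 = 'o'
Result: bauo

bauo


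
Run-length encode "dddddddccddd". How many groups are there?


Input: dddddddccddd
Scanning for consecutive runs:
  Group 1: 'd' x 7 (positions 0-6)
  Group 2: 'c' x 2 (positions 7-8)
  Group 3: 'd' x 3 (positions 9-11)
Total groups: 3

3


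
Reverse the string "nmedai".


Input: nmedai
Reading characters right to left:
  Position 5: 'i'
  Position 4: 'a'
  Position 3: 'd'
  Position 2: 'e'
  Position 1: 'm'
  Position 0: 'n'
Reversed: iademn

iademn


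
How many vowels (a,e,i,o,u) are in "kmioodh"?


Input: kmioodh
Checking each character:
  'k' at position 0: consonant
  'm' at position 1: consonant
  'i' at position 2: vowel (running total: 1)
  'o' at position 3: vowel (running total: 2)
  'o' at position 4: vowel (running total: 3)
  'd' at position 5: consonant
  'h' at position 6: consonant
Total vowels: 3

3


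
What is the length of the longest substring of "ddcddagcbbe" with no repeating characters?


Input: "ddcddagcbbe"
Sliding window (track last position of each char):
  Position 0 ('d'): window [0,0] length 1 -- new best
  Position 1 ('d'): repeat (last at 0), move window start to 1
  Position 1 ('d'): window [1,1] length 1
  Position 2 ('c'): window [1,2] length 2 -- new best
  Position 3 ('d'): repeat (last at 1), move window start to 2
  Position 3 ('d'): window [2,3] length 2
  Position 4 ('d'): repeat (last at 3), move window start to 4
  Position 4 ('d'): window [4,4] length 1
  Position 5 ('a'): window [4,5] length 2
  Position 6 ('g'): window [4,6] length 3 -- new best
  Position 7 ('c'): window [4,7] length 4 -- new best
  Position 8 ('b'): window [4,8] length 5 -- new best
  Position 9 ('b'): repeat (last at 8), move window start to 9
  Position 9 ('b'): window [9,9] length 1
  Position 10 ('e'): window [9,10] length 2
Longest substring with no repeats: "dagcb" with length 5

5


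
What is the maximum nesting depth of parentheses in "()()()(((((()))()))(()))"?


Input: "()()()(((((()))()))(()))"
Tracking depth:
  Position 0 '(': depth becomes 1
  Position 1 ')': depth becomes 0
  Position 2 '(': depth becomes 1
  Position 3 ')': depth becomes 0
  Position 4 '(': depth becomes 1
  Position 5 ')': depth becomes 0
  Position 6 '(': depth becomes 1
  Position 7 '(': depth becomes 2
  Position 8 '(': depth becomes 3
  Position 9 '(': depth becomes 4
  Position 10 '(': depth becomes 5
  Position 11 '(': depth becomes 6
  Position 12 ')': depth becomes 5
  Position 13 ')': depth becomes 4
  Position 14 ')': depth becomes 3
  Position 15 '(': depth becomes 4
  Position 16 ')': depth becomes 3
  Position 17 ')': depth becomes 2
  Position 18 ')': depth becomes 1
  Position 19 '(': depth becomes 2
  Position 20 '(': depth becomes 3
  Position 21 ')': depth becomes 2
  Position 22 ')': depth becomes 1
  Position 23 ')': depth becomes 0
Maximum depth reached: 6

6


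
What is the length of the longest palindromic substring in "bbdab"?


Input: "bbdab"
Checking substrings for palindromes:
  [0:2] "bb" (len 2) => palindrome
Longest palindromic substring: "bb" with length 2

2


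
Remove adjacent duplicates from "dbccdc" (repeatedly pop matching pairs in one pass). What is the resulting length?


Input: dbccdc
Stack-based adjacent duplicate removal:
  Read 'd': push. Stack: d
  Read 'b': push. Stack: db
  Read 'c': push. Stack: dbc
  Read 'c': matches stack top 'c' => pop. Stack: db
  Read 'd': push. Stack: dbd
  Read 'c': push. Stack: dbdc
Final stack: "dbdc" (length 4)

4


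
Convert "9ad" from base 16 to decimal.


Input: "9ad" in base 16
Positional expansion:
  Digit '9' (value 9) x 16^2 = 2304
  Digit 'a' (value 10) x 16^1 = 160
  Digit 'd' (value 13) x 16^0 = 13
Sum = 2477

2477


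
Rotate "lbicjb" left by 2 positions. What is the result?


Input: "lbicjb", rotate left by 2
First 2 characters: "lb"
Remaining characters: "icjb"
Concatenate remaining + first: "icjb" + "lb" = "icjblb"

icjblb


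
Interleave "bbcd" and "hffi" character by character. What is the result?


Interleaving "bbcd" and "hffi":
  Position 0: 'b' from first, 'h' from second => "bh"
  Position 1: 'b' from first, 'f' from second => "bf"
  Position 2: 'c' from first, 'f' from second => "cf"
  Position 3: 'd' from first, 'i' from second => "di"
Result: bhbfcfdi

bhbfcfdi


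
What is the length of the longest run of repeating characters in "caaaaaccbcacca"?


Input: "caaaaaccbcacca"
Scanning for longest run:
  Position 1 ('a'): new char, reset run to 1
  Position 2 ('a'): continues run of 'a', length=2
  Position 3 ('a'): continues run of 'a', length=3
  Position 4 ('a'): continues run of 'a', length=4
  Position 5 ('a'): continues run of 'a', length=5
  Position 6 ('c'): new char, reset run to 1
  Position 7 ('c'): continues run of 'c', length=2
  Position 8 ('b'): new char, reset run to 1
  Position 9 ('c'): new char, reset run to 1
  Position 10 ('a'): new char, reset run to 1
  Position 11 ('c'): new char, reset run to 1
  Position 12 ('c'): continues run of 'c', length=2
  Position 13 ('a'): new char, reset run to 1
Longest run: 'a' with length 5

5


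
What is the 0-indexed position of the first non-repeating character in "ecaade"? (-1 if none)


Input: ecaade
Character frequencies:
  'a': 2
  'c': 1
  'd': 1
  'e': 2
Scanning left to right for freq == 1:
  Position 0 ('e'): freq=2, skip
  Position 1 ('c'): unique! => answer = 1

1


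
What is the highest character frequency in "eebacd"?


Input: eebacd
Character counts:
  'a': 1
  'b': 1
  'c': 1
  'd': 1
  'e': 2
Maximum frequency: 2

2


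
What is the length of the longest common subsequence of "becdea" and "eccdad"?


LCS of "becdea" and "eccdad"
DP table:
           e    c    c    d    a    d
      0    0    0    0    0    0    0
  b   0    0    0    0    0    0    0
  e   0    1    1    1    1    1    1
  c   0    1    2    2    2    2    2
  d   0    1    2    2    3    3    3
  e   0    1    2    2    3    3    3
  a   0    1    2    2    3    4    4
LCS length = dp[6][6] = 4

4


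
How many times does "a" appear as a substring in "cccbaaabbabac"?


Searching for "a" in "cccbaaabbabac"
Scanning each position:
  Position 0: "c" => no
  Position 1: "c" => no
  Position 2: "c" => no
  Position 3: "b" => no
  Position 4: "a" => MATCH
  Position 5: "a" => MATCH
  Position 6: "a" => MATCH
  Position 7: "b" => no
  Position 8: "b" => no
  Position 9: "a" => MATCH
  Position 10: "b" => no
  Position 11: "a" => MATCH
  Position 12: "c" => no
Total occurrences: 5

5


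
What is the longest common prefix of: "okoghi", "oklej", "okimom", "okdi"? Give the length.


Words: okoghi, oklej, okimom, okdi
  Position 0: all 'o' => match
  Position 1: all 'k' => match
  Position 2: ('o', 'l', 'i', 'd') => mismatch, stop
LCP = "ok" (length 2)

2


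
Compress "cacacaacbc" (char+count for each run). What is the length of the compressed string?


Input: cacacaacbc
Runs:
  'c' x 1 => "c1"
  'a' x 1 => "a1"
  'c' x 1 => "c1"
  'a' x 1 => "a1"
  'c' x 1 => "c1"
  'a' x 2 => "a2"
  'c' x 1 => "c1"
  'b' x 1 => "b1"
  'c' x 1 => "c1"
Compressed: "c1a1c1a1c1a2c1b1c1"
Compressed length: 18

18


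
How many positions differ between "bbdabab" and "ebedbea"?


Comparing "bbdabab" and "ebedbea" position by position:
  Position 0: 'b' vs 'e' => DIFFER
  Position 1: 'b' vs 'b' => same
  Position 2: 'd' vs 'e' => DIFFER
  Position 3: 'a' vs 'd' => DIFFER
  Position 4: 'b' vs 'b' => same
  Position 5: 'a' vs 'e' => DIFFER
  Position 6: 'b' vs 'a' => DIFFER
Positions that differ: 5

5


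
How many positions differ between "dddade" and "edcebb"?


Comparing "dddade" and "edcebb" position by position:
  Position 0: 'd' vs 'e' => DIFFER
  Position 1: 'd' vs 'd' => same
  Position 2: 'd' vs 'c' => DIFFER
  Position 3: 'a' vs 'e' => DIFFER
  Position 4: 'd' vs 'b' => DIFFER
  Position 5: 'e' vs 'b' => DIFFER
Positions that differ: 5

5


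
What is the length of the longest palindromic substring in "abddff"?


Input: "abddff"
Checking substrings for palindromes:
  [2:4] "dd" (len 2) => palindrome
  [4:6] "ff" (len 2) => palindrome
Longest palindromic substring: "dd" with length 2

2


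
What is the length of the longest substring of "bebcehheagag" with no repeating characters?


Input: "bebcehheagag"
Sliding window (track last position of each char):
  Position 0 ('b'): window [0,0] length 1 -- new best
  Position 1 ('e'): window [0,1] length 2 -- new best
  Position 2 ('b'): repeat (last at 0), move window start to 1
  Position 2 ('b'): window [1,2] length 2
  Position 3 ('c'): window [1,3] length 3 -- new best
  Position 4 ('e'): repeat (last at 1), move window start to 2
  Position 4 ('e'): window [2,4] length 3
  Position 5 ('h'): window [2,5] length 4 -- new best
  Position 6 ('h'): repeat (last at 5), move window start to 6
  Position 6 ('h'): window [6,6] length 1
  Position 7 ('e'): window [6,7] length 2
  Position 8 ('a'): window [6,8] length 3
  Position 9 ('g'): window [6,9] length 4
  Position 10 ('a'): repeat (last at 8), move window start to 9
  Position 10 ('a'): window [9,10] length 2
  Position 11 ('g'): repeat (last at 9), move window start to 10
  Position 11 ('g'): window [10,11] length 2
Longest substring with no repeats: "bceh" with length 4

4


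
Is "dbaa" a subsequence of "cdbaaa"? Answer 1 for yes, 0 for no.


Check if "dbaa" is a subsequence of "cdbaaa"
Greedy scan:
  Position 0 ('c'): no match needed
  Position 1 ('d'): matches sub[0] = 'd'
  Position 2 ('b'): matches sub[1] = 'b'
  Position 3 ('a'): matches sub[2] = 'a'
  Position 4 ('a'): matches sub[3] = 'a'
  Position 5 ('a'): no match needed
All 4 characters matched => is a subsequence

1


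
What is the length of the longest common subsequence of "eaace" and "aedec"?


LCS of "eaace" and "aedec"
DP table:
           a    e    d    e    c
      0    0    0    0    0    0
  e   0    0    1    1    1    1
  a   0    1    1    1    1    1
  a   0    1    1    1    1    1
  c   0    1    1    1    1    2
  e   0    1    2    2    2    2
LCS length = dp[5][5] = 2

2


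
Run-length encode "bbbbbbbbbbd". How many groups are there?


Input: bbbbbbbbbbd
Scanning for consecutive runs:
  Group 1: 'b' x 10 (positions 0-9)
  Group 2: 'd' x 1 (positions 10-10)
Total groups: 2

2


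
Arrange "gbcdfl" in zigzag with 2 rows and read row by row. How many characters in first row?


Zigzag "gbcdfl" into 2 rows:
Placing characters:
  'g' => row 0
  'b' => row 1
  'c' => row 0
  'd' => row 1
  'f' => row 0
  'l' => row 1
Rows:
  Row 0: "gcf"
  Row 1: "bdl"
First row length: 3

3


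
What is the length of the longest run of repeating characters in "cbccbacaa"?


Input: "cbccbacaa"
Scanning for longest run:
  Position 1 ('b'): new char, reset run to 1
  Position 2 ('c'): new char, reset run to 1
  Position 3 ('c'): continues run of 'c', length=2
  Position 4 ('b'): new char, reset run to 1
  Position 5 ('a'): new char, reset run to 1
  Position 6 ('c'): new char, reset run to 1
  Position 7 ('a'): new char, reset run to 1
  Position 8 ('a'): continues run of 'a', length=2
Longest run: 'c' with length 2

2


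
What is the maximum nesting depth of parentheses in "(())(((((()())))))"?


Input: "(())(((((()())))))"
Tracking depth:
  Position 0 '(': depth becomes 1
  Position 1 '(': depth becomes 2
  Position 2 ')': depth becomes 1
  Position 3 ')': depth becomes 0
  Position 4 '(': depth becomes 1
  Position 5 '(': depth becomes 2
  Position 6 '(': depth becomes 3
  Position 7 '(': depth becomes 4
  Position 8 '(': depth becomes 5
  Position 9 '(': depth becomes 6
  Position 10 ')': depth becomes 5
  Position 11 '(': depth becomes 6
  Position 12 ')': depth becomes 5
  Position 13 ')': depth becomes 4
  Position 14 ')': depth becomes 3
  Position 15 ')': depth becomes 2
  Position 16 ')': depth becomes 1
  Position 17 ')': depth becomes 0
Maximum depth reached: 6

6


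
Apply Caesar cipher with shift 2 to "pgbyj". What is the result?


Caesar cipher: shift "pgbyj" by 2
  'p' (pos 15) + 2 = pos 17 = 'r'
  'g' (pos 6) + 2 = pos 8 = 'i'
  'b' (pos 1) + 2 = pos 3 = 'd'
  'y' (pos 24) + 2 = pos 0 = 'a'
  'j' (pos 9) + 2 = pos 11 = 'l'
Result: ridal

ridal


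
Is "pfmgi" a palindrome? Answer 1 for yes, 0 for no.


Input: pfmgi
Reversed: igmfp
  Compare pos 0 ('p') with pos 4 ('i'): MISMATCH
  Compare pos 1 ('f') with pos 3 ('g'): MISMATCH
Result: not a palindrome

0


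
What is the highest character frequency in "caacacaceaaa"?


Input: caacacaceaaa
Character counts:
  'a': 7
  'c': 4
  'e': 1
Maximum frequency: 7

7


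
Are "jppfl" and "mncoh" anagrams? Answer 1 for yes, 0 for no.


Strings: "jppfl", "mncoh"
Sorted first:  fjlpp
Sorted second: chmno
Differ at position 0: 'f' vs 'c' => not anagrams

0


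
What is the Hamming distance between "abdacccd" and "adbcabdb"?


Comparing "abdacccd" and "adbcabdb" position by position:
  Position 0: 'a' vs 'a' => same
  Position 1: 'b' vs 'd' => differ
  Position 2: 'd' vs 'b' => differ
  Position 3: 'a' vs 'c' => differ
  Position 4: 'c' vs 'a' => differ
  Position 5: 'c' vs 'b' => differ
  Position 6: 'c' vs 'd' => differ
  Position 7: 'd' vs 'b' => differ
Total differences (Hamming distance): 7

7


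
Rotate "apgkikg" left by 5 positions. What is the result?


Input: "apgkikg", rotate left by 5
First 5 characters: "apgki"
Remaining characters: "kg"
Concatenate remaining + first: "kg" + "apgki" = "kgapgki"

kgapgki


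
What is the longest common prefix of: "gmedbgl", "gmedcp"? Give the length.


Words: gmedbgl, gmedcp
  Position 0: all 'g' => match
  Position 1: all 'm' => match
  Position 2: all 'e' => match
  Position 3: all 'd' => match
  Position 4: ('b', 'c') => mismatch, stop
LCP = "gmed" (length 4)

4


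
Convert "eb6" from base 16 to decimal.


Input: "eb6" in base 16
Positional expansion:
  Digit 'e' (value 14) x 16^2 = 3584
  Digit 'b' (value 11) x 16^1 = 176
  Digit '6' (value 6) x 16^0 = 6
Sum = 3766

3766


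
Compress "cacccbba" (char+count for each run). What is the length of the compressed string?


Input: cacccbba
Runs:
  'c' x 1 => "c1"
  'a' x 1 => "a1"
  'c' x 3 => "c3"
  'b' x 2 => "b2"
  'a' x 1 => "a1"
Compressed: "c1a1c3b2a1"
Compressed length: 10

10


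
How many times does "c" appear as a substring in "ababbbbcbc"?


Searching for "c" in "ababbbbcbc"
Scanning each position:
  Position 0: "a" => no
  Position 1: "b" => no
  Position 2: "a" => no
  Position 3: "b" => no
  Position 4: "b" => no
  Position 5: "b" => no
  Position 6: "b" => no
  Position 7: "c" => MATCH
  Position 8: "b" => no
  Position 9: "c" => MATCH
Total occurrences: 2

2


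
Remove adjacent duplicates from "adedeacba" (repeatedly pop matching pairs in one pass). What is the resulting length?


Input: adedeacba
Stack-based adjacent duplicate removal:
  Read 'a': push. Stack: a
  Read 'd': push. Stack: ad
  Read 'e': push. Stack: ade
  Read 'd': push. Stack: aded
  Read 'e': push. Stack: adede
  Read 'a': push. Stack: adedea
  Read 'c': push. Stack: adedeac
  Read 'b': push. Stack: adedeacb
  Read 'a': push. Stack: adedeacba
Final stack: "adedeacba" (length 9)

9


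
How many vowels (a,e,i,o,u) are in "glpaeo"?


Input: glpaeo
Checking each character:
  'g' at position 0: consonant
  'l' at position 1: consonant
  'p' at position 2: consonant
  'a' at position 3: vowel (running total: 1)
  'e' at position 4: vowel (running total: 2)
  'o' at position 5: vowel (running total: 3)
Total vowels: 3

3


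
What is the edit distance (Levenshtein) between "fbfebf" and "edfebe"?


Computing edit distance: "fbfebf" -> "edfebe"
DP table:
           e    d    f    e    b    e
      0    1    2    3    4    5    6
  f   1    1    2    2    3    4    5
  b   2    2    2    3    3    3    4
  f   3    3    3    2    3    4    4
  e   4    3    4    3    2    3    4
  b   5    4    4    4    3    2    3
  f   6    5    5    4    4    3    3
Edit distance = dp[6][6] = 3

3


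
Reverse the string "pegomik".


Input: pegomik
Reading characters right to left:
  Position 6: 'k'
  Position 5: 'i'
  Position 4: 'm'
  Position 3: 'o'
  Position 2: 'g'
  Position 1: 'e'
  Position 0: 'p'
Reversed: kimogep

kimogep


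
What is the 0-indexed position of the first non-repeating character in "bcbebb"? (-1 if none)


Input: bcbebb
Character frequencies:
  'b': 4
  'c': 1
  'e': 1
Scanning left to right for freq == 1:
  Position 0 ('b'): freq=4, skip
  Position 1 ('c'): unique! => answer = 1

1


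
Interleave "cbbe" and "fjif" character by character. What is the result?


Interleaving "cbbe" and "fjif":
  Position 0: 'c' from first, 'f' from second => "cf"
  Position 1: 'b' from first, 'j' from second => "bj"
  Position 2: 'b' from first, 'i' from second => "bi"
  Position 3: 'e' from first, 'f' from second => "ef"
Result: cfbjbief

cfbjbief


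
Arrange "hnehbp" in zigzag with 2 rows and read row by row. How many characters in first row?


Zigzag "hnehbp" into 2 rows:
Placing characters:
  'h' => row 0
  'n' => row 1
  'e' => row 0
  'h' => row 1
  'b' => row 0
  'p' => row 1
Rows:
  Row 0: "heb"
  Row 1: "nhp"
First row length: 3

3
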